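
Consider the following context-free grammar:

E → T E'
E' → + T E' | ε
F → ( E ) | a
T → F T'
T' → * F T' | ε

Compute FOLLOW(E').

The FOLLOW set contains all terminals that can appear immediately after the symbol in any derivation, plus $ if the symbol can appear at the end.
Useful FIRST sets: FIRST(E') = {+, ε}, FIRST(T') = {*, ε} (both E' and T' are nullable).
FOLLOW(E): E is the start symbol → $; E appears in F → ( E ) followed by ')' → FOLLOW(E) = {), $}.
FOLLOW(E'): E' appears at the right end of E → T E' and of E' → + T E', so FOLLOW(E') ⊇ FOLLOW(E) (the second occurrence adds nothing new). FOLLOW(E') = {), $}.

Final answer: {$, )}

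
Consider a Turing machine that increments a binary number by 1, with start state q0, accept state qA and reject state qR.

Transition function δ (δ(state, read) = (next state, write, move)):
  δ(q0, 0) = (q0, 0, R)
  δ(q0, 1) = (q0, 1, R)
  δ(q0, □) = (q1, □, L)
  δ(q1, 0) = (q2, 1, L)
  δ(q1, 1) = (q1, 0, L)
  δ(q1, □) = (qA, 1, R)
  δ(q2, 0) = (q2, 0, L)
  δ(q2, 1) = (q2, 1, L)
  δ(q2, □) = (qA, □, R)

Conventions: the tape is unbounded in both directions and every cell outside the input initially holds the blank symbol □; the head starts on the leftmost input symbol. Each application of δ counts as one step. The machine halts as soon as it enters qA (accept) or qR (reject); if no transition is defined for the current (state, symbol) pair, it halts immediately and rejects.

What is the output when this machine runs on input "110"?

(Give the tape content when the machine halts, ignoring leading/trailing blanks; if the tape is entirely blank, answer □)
Step 0: [q0]110 (head at position 0)
Step 1: δ(q0, 1) = (q0, 1, R)  ⊢  1[q0]10 (head at position 1)
Step 2: δ(q0, 1) = (q0, 1, R)  ⊢  11[q0]0 (head at position 2)
Step 3: δ(q0, 0) = (q0, 0, R)  ⊢  110[q0]□ (head at position 3)
Step 4: δ(q0, □) = (q1, □, L)  ⊢  11[q1]0□ (head at position 2)
Step 5: δ(q1, 0) = (q2, 1, L)  ⊢  1[q2]11□ (head at position 1)
Step 6: δ(q2, 1) = (q2, 1, L)  ⊢  [q2]111□ (head at position 0)
Step 7: δ(q2, 1) = (q2, 1, L)  ⊢  [q2]□111□ (head at position -1)
Step 8: δ(q2, □) = (qA, □, R)  ⊢  □[qA]111□ (head at position 0)
The machine is in qA, so it halts and accepts.
Tape content when halted (ignoring surrounding blanks): 111

Final answer: Output: 111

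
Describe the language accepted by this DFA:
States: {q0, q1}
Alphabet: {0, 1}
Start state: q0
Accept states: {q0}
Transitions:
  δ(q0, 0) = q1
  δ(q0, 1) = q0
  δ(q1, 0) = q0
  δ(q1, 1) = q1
Analyzing the DFA structure:
Start state: q0
Accept states: {q0}
Interpreting what each state remembers (checking against the transitions):
  q0: an even number of 0s has been read so far
  q1: an odd number of 0s has been read so far
  δ(q0, 0): in q0 (an even number of 0s has been read so far), after reading 0 we have: an odd number of 0s has been read so far → q1
  δ(q0, 1): in q0 (an even number of 0s has been read so far), after reading 1 we have: an even number of 0s has been read so far → q0
  δ(q1, 0): in q1 (an odd number of 0s has been read so far), after reading 0 we have: an even number of 0s has been read so far → q0
  δ(q1, 1): in q1 (an odd number of 0s has been read so far), after reading 1 we have: an odd number of 0s has been read so far → q1
A string is accepted iff it ends in {q0}, i.e. an even number of 0s has been read so far.
Language: All binary strings with an even number of 0s

Final answer: All binary strings with an even number of 0s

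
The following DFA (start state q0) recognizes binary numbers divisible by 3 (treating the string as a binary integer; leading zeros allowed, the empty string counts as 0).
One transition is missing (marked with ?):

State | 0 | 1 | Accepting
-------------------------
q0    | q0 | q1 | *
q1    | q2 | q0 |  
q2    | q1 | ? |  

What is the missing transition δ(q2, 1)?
q2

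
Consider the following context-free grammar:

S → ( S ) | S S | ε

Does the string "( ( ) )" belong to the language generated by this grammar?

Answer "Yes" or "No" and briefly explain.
A derivation exists: S ⇒ ( S ) ⇒ ( ( S ) ) ⇒ ( ( ) ) (using S → ( S ) twice, then S → ε).

Final answer: Yes - a valid derivation exists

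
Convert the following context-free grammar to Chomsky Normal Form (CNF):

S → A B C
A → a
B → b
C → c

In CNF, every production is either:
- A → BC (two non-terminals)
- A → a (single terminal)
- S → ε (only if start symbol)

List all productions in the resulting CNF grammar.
The grammar has no ε-productions or unit productions to eliminate.
A → a is already in CNF (single terminal) – keep it.
B → b is already in CNF (single terminal) – keep it.
C → c is already in CNF (single terminal) – keep it.
S → A B C has 3 symbols on the right: break it into binary productions S → A X0, X0 → B C.
Resulting CNF grammar (5 productions): A → a; B → b; C → c; S → A X0; X0 → B C

Final answer: A → a; B → b; C → c; S → A X0; X0 → B C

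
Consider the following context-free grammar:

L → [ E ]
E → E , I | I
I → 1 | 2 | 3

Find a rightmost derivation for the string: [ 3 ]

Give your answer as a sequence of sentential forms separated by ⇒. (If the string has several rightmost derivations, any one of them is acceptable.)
Start with L.
Step 1: the rightmost non-terminal is L; apply L → [ E ]:  [ E ]
Step 2: the rightmost non-terminal is E; apply E → I:  [ I ]
Step 3: the rightmost non-terminal is I; apply I → 3:  [ 3 ]

Final answer: L ⇒ [ E ] ⇒ [ I ] ⇒ [ 3 ]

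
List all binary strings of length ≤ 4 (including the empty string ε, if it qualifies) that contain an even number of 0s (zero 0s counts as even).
Checking every binary string of length 0 to 4:
  Length 0: accepted: ε | rejected: (none)
  Length 1: accepted: 1 | rejected: 0
  Length 2: accepted: 00, 11 | rejected: 01, 10
  Length 3: accepted: 001, 010, 100, 111 | rejected: 000, 011, 101, 110
  Length 4: accepted: 0000, 0011, 0101, 0110, 1001, 1010, 1100, 1111 | rejected: 0001, 0010, 0100, 0111, 1000, 1011, 1101, 1110
Total: 16 string(s).

Final answer: ε, 1, 00, 11, 001, 010, 100, 111, 0000, 0011, 0101, 0110, 1001, 1010, 1100, 1111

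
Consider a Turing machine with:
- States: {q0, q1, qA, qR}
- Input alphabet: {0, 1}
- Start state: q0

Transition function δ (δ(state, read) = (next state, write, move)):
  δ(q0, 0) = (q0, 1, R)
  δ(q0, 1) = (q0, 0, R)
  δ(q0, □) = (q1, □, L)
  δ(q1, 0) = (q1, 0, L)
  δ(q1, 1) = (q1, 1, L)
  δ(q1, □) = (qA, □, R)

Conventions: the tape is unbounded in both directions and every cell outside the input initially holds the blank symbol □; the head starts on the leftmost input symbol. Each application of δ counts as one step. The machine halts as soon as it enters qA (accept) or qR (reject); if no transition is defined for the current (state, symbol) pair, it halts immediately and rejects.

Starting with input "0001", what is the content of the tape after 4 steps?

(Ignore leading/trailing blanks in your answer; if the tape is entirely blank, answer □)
Step 0: [q0]0001 (head at position 0)
Step 1: δ(q0, 0) = (q0, 1, R)  ⊢  1[q0]001 (head at position 1)
Step 2: δ(q0, 0) = (q0, 1, R)  ⊢  11[q0]01 (head at position 2)
Step 3: δ(q0, 0) = (q0, 1, R)  ⊢  111[q0]1 (head at position 3)
Step 4: δ(q0, 1) = (q0, 0, R)  ⊢  1110[q0]□ (head at position 4)
Tape after 4 steps (ignoring surrounding blanks): 1110

Final answer: Tape: 1110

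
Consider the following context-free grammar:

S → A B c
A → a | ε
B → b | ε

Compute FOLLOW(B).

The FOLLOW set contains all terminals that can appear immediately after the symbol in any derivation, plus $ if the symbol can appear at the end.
B occurs in S → A B c, immediately followed by the terminal c. So FOLLOW(B) = {c}.

Final answer: {c}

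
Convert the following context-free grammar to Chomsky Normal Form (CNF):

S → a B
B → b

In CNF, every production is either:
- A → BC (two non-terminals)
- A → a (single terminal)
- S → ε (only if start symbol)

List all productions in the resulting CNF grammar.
The grammar has no ε-productions or unit productions to eliminate.
S → a B has terminal a in a right-hand side of length ≥ 2: introduce T_a → a and use T_a in place of a.
B → b is already in CNF (single terminal) – keep it.
S → a B becomes S → T_a B.
Resulting CNF grammar (3 productions): T_a → a; B → b; S → T_a B

Final answer: T_a → a; B → b; S → T_a B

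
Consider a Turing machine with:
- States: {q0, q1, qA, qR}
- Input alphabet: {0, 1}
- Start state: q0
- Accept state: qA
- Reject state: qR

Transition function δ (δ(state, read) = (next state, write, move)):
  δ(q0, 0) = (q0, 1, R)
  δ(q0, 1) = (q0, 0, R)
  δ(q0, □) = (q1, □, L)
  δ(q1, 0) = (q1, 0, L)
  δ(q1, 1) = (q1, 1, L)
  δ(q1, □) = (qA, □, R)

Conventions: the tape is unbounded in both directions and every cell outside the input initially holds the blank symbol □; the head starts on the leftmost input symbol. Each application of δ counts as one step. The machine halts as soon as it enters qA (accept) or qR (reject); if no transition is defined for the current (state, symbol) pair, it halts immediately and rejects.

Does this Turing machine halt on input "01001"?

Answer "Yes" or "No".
Step 0: [q0]01001 (head at position 0)
Step 1: δ(q0, 0) = (q0, 1, R)  ⊢  1[q0]1001 (head at position 1)
Step 2: δ(q0, 1) = (q0, 0, R)  ⊢  10[q0]001 (head at position 2)
Step 3: δ(q0, 0) = (q0, 1, R)  ⊢  101[q0]01 (head at position 3)
Step 4: δ(q0, 0) = (q0, 1, R)  ⊢  1011[q0]1 (head at position 4)
Step 5: δ(q0, 1) = (q0, 0, R)  ⊢  10110[q0]□ (head at position 5)
Step 6: δ(q0, □) = (q1, □, L)  ⊢  1011[q1]0□ (head at position 4)
Step 7: δ(q1, 0) = (q1, 0, L)  ⊢  101[q1]10□ (head at position 3)
Step 8: δ(q1, 1) = (q1, 1, L)  ⊢  10[q1]110□ (head at position 2)
Step 9: δ(q1, 1) = (q1, 1, L)  ⊢  1[q1]0110□ (head at position 1)
Step 10: δ(q1, 0) = (q1, 0, L)  ⊢  [q1]10110□ (head at position 0)
Step 11: δ(q1, 1) = (q1, 1, L)  ⊢  [q1]□10110□ (head at position -1)
Step 12: δ(q1, □) = (qA, □, R)  ⊢  □[qA]10110□ (head at position 0)
The machine is in qA, so it halts and accepts.
It halts after 12 steps.

Final answer: Yes - halts after 12 steps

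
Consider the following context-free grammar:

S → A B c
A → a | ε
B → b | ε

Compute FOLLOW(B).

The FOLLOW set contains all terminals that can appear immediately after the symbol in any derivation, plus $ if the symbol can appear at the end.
B occurs in S → A B c, immediately followed by the terminal c. So FOLLOW(B) = {c}.

Final answer: {c}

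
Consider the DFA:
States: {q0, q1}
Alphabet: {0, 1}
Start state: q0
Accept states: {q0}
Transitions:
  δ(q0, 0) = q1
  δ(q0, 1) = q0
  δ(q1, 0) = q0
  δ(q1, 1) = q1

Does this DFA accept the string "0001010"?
Processing string "0001010":
  q0 --0--> q1
  q1 --0--> q0
  q0 --0--> q1
  q1 --1--> q1
  q1 --0--> q0
  q0 --1--> q0
  q0 --0--> q1
Final state: q1
Accept states: {q0}
q1 is not an accept state, so the string is rejected.

Final answer: No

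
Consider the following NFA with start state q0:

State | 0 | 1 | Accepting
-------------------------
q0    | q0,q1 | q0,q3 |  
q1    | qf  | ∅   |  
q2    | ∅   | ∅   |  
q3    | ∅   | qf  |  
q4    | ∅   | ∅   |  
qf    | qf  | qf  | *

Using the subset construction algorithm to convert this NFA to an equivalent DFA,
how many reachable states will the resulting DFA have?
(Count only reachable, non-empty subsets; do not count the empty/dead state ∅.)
Start subset: {q0}
{q0}: on 0 → {q0, q1}, on 1 → {q0, q3}
{q0, q1}: on 0 → {q0, q1, qf}, on 1 → {q0, q3}
{q0, q3}: on 0 → {q0, q1}, on 1 → {q0, q3, qf}
{q0, q1, qf}: on 0 → {q0, q1, qf}, on 1 → {q0, q3, qf}
{q0, q3, qf}: on 0 → {q0, q1, qf}, on 1 → {q0, q3, qf}
Reachable non-empty subsets: {q0}, {q0, q1}, {q0, q3}, {q0, q1, qf}, {q0, q3, qf} — 5 in total.

Final answer: 5 states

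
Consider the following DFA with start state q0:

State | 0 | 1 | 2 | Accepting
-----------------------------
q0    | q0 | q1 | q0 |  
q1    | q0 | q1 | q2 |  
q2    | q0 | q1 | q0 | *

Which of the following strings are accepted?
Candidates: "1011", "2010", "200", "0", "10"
"1011": q0 → q1 → q0 → q1 → q1; q1 is not accepting → rejected
"2010": q0 → q0 → q0 → q1 → q0; q0 is not accepting → rejected
"200": q0 → q0 → q0 → q0; q0 is not accepting → rejected
"0": q0 → q0; q0 is not accepting → rejected
"10": q0 → q1 → q0; q0 is not accepting → rejected

Final answer: None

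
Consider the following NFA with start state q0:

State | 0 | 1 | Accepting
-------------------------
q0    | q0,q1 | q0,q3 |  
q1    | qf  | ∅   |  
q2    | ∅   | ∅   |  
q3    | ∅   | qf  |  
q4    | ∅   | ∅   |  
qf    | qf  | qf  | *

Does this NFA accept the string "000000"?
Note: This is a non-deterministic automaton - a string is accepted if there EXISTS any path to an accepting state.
Track the set of states the NFA could be in: start {q0}
Read '0': {q0} → {q0, q1}
Read '0': {q0, q1} → {q0, q1, qf}
Read '0': {q0, q1, qf} → {q0, q1, qf}
Read '0': {q0, q1, qf} → {q0, q1, qf}
Read '0': {q0, q1, qf} → {q0, q1, qf}
Read '0': {q0, q1, qf} → {q0, q1, qf}
Final set {q0, q1, qf} contains accepting state(s) {qf} → accepted.

Final answer: Yes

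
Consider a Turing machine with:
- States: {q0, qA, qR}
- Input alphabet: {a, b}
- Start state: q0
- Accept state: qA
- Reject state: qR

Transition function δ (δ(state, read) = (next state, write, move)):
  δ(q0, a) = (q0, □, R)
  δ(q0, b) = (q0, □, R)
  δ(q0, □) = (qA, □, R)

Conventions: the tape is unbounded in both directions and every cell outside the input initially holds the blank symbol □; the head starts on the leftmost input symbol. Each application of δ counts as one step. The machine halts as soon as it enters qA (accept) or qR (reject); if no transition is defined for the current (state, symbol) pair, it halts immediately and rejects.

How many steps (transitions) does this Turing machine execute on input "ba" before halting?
Step 0: [q0]ba (head at position 0)
Step 1: δ(q0, b) = (q0, □, R)  ⊢  □[q0]a (head at position 1)
Step 2: δ(q0, a) = (q0, □, R)  ⊢  □□[q0]□ (head at position 2)
Step 3: δ(q0, □) = (qA, □, R)  ⊢  □□□[qA]□ (head at position 3)
The machine is in qA, so it halts and accepts.
Number of transitions executed: 3.

Final answer: 3 steps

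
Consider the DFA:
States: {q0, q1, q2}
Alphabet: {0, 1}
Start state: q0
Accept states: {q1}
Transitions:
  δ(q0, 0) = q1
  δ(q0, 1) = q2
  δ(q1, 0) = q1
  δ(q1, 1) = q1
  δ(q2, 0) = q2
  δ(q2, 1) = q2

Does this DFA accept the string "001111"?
Processing string "001111":
  q0 --0--> q1
  q1 --0--> q1
  q1 --1--> q1
  q1 --1--> q1
  q1 --1--> q1
  q1 --1--> q1
Final state: q1
Accept states: {q1}
q1 is an accept state, so the string is accepted.

Final answer: Yes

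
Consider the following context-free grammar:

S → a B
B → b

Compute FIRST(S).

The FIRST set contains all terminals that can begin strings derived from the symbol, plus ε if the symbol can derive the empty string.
S has the single production S → a B, whose right-hand side begins with the terminal a. So FIRST(S) = {a}.

Final answer: {a}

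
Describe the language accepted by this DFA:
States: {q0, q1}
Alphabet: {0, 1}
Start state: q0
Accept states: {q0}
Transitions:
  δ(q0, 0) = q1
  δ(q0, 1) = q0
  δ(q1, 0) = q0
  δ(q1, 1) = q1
Analyzing the DFA structure:
Start state: q0
Accept states: {q0}
Interpreting what each state remembers (checking against the transitions):
  q0: an even number of 0s has been read so far
  q1: an odd number of 0s has been read so far
  δ(q0, 0): in q0 (an even number of 0s has been read so far), after reading 0 we have: an odd number of 0s has been read so far → q1
  δ(q0, 1): in q0 (an even number of 0s has been read so far), after reading 1 we have: an even number of 0s has been read so far → q0
  δ(q1, 0): in q1 (an odd number of 0s has been read so far), after reading 0 we have: an even number of 0s has been read so far → q0
  δ(q1, 1): in q1 (an odd number of 0s has been read so far), after reading 1 we have: an odd number of 0s has been read so far → q1
A string is accepted iff it ends in {q0}, i.e. an even number of 0s has been read so far.
Language: All binary strings with an even number of 0s

Final answer: All binary strings with an even number of 0s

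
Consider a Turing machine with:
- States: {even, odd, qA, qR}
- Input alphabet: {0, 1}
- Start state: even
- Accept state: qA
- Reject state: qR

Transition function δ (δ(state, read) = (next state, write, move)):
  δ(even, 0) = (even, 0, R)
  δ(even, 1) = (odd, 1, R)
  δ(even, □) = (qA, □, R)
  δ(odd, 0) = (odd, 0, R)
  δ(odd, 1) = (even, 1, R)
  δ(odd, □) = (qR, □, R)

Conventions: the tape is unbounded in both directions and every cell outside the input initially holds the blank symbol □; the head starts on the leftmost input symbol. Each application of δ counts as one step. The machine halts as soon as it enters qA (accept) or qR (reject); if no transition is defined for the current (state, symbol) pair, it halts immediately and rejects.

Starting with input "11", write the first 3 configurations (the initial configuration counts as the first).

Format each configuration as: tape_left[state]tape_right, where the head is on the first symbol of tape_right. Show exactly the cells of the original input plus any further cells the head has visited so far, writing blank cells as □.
Step 0: [even]11 (head at position 0)
Step 1: δ(even, 1) = (odd, 1, R)  ⊢  1[odd]1 (head at position 1)
Step 2: δ(odd, 1) = (even, 1, R)  ⊢  11[even]□ (head at position 2)

Final answer: [even]11 ⊢ 1[odd]1 ⊢ 11[even]□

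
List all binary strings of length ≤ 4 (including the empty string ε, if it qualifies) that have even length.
Checking every binary string of length 0 to 4:
  Length 0: accepted: ε | rejected: (none)
  Length 1: accepted: (none) | rejected: 0, 1
  Length 2: accepted: 00, 01, 10, 11 | rejected: (none)
  Length 3: accepted: (none) | rejected: 000, 001, 010, 011, 100, 101, 110, 111
  Length 4: accepted: 0000, 0001, 0010, 0011, 0100, 0101, 0110, 0111, 1000, 1001, 1010, 1011, 1100, 1101, 1110, 1111 | rejected: (none)
Total: 21 string(s).

Final answer: ε, 00, 01, 10, 11, 0000, 0001, 0010, 0011, 0100, 0101, 0110, 0111, 1000, 1001, 1010, 1011, 1100, 1101, 1110, 1111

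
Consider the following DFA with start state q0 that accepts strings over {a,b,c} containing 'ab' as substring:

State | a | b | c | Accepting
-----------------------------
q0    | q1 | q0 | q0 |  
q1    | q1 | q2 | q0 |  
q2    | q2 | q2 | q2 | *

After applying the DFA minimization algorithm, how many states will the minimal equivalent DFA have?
All 3 states are reachable from q0, so none can be removed as unreachable.
Table-filling: first mark every (accepting, non-accepting) pair as distinguishable (accepting: {q2}; non-accepting: {q0, q1}).
Round 1: (q0, q1) on 'b' go to q0 and q2, already distinguishable → mark.
Every pair of states is distinguishable, so the DFA is already minimal.
Equivalence classes: {q0}, {q1}, {q2} → 3 states.

Final answer: 3 states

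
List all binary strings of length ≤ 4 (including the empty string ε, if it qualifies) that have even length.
Checking every binary string of length 0 to 4:
  Length 0: accepted: ε | rejected: (none)
  Length 1: accepted: (none) | rejected: 0, 1
  Length 2: accepted: 00, 01, 10, 11 | rejected: (none)
  Length 3: accepted: (none) | rejected: 000, 001, 010, 011, 100, 101, 110, 111
  Length 4: accepted: 0000, 0001, 0010, 0011, 0100, 0101, 0110, 0111, 1000, 1001, 1010, 1011, 1100, 1101, 1110, 1111 | rejected: (none)
Total: 21 string(s).

Final answer: ε, 00, 01, 10, 11, 0000, 0001, 0010, 0011, 0100, 0101, 0110, 0111, 1000, 1001, 1010, 1011, 1100, 1101, 1110, 1111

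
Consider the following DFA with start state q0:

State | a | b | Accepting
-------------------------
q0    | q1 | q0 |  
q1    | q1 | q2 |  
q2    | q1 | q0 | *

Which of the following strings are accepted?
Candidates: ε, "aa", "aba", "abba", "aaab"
ε: q0; q0 is not accepting → rejected
"aa": q0 → q1 → q1; q1 is not accepting → rejected
"aba": q0 → q1 → q2 → q1; q1 is not accepting → rejected
"abba": q0 → q1 → q2 → q0 → q1; q1 is not accepting → rejected
"aaab": q0 → q1 → q1 → q1 → q2; q2 is accepting → accepted

Final answer: "aaab"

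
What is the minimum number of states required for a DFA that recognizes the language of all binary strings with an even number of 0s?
Language: binary strings with an even number of 0s
Lower bound (Myhill–Nerode): the prefixes ε, 0 are pairwise distinguishable:
  ε vs 0: suffix ε distinguishes them (ε has zero 0s (accepted), 0 has one 0 (rejected))
So any DFA needs at least 2 states.
Upper bound: a DFA with 2 states exists (one state per class above).
Minimum states: 2

Final answer: 2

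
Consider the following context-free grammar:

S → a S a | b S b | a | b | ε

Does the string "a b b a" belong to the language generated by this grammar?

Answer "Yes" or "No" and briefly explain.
A derivation exists: S ⇒ a S a ⇒ a b S b a ⇒ a b b a (using S → a S a, S → b S b, then S → ε).

Final answer: Yes - a valid derivation exists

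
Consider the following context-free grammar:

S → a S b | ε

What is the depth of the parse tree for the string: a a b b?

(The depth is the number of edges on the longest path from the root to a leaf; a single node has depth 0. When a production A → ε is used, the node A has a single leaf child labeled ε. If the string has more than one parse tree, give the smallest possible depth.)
The only parse tree applies S → a S b 2 times (once per matching a…b pair) and then S → ε.
The S nodes sit at depths 0, 1, …, 2; the innermost S (depth 2) has the single child ε at depth 3.
The terminal leaves a, b are at depths 1..2, so the longest root-to-leaf path is S → S → … → S → ε with 3 edges.
Depth = 3.

Final answer: 3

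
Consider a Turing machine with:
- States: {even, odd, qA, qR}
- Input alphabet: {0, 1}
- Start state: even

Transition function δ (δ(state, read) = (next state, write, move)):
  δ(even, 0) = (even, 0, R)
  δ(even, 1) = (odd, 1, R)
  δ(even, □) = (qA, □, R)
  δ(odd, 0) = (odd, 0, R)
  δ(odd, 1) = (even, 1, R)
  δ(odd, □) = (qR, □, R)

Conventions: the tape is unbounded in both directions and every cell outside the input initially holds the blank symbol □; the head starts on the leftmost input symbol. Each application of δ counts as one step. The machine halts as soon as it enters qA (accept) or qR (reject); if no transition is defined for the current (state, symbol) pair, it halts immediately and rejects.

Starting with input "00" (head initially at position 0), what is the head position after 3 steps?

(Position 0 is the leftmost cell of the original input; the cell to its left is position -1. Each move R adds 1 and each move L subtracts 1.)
Step 0: [even]00 (head at position 0)
Step 1: δ(even, 0) = (even, 0, R)  ⊢  0[even]0 (head at position 1)
Step 2: δ(even, 0) = (even, 0, R)  ⊢  00[even]□ (head at position 2)
Step 3: δ(even, □) = (qA, □, R)  ⊢  00□[qA]□ (head at position 3)
Head position after 3 steps: 3

Final answer: Position 3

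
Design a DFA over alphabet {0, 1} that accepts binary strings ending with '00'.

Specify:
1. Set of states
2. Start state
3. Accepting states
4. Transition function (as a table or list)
One valid DFA (any DFA recognizing the same language is acceptable):
States: {q0, q1, q2}
Start: q0
Accepting: {q2}
Transitions (accepting states marked with *):
State | 0 | 1 | Accepting
-------------------------
q0    | q1 | q0 |  
q1    | q2 | q0 |  
q2    | q2 | q0 | *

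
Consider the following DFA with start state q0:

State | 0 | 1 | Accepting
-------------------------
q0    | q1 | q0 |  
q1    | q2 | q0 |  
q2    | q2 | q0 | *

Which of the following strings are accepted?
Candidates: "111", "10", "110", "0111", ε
"111": q0 → q0 → q0 → q0; q0 is not accepting → rejected
"10": q0 → q0 → q1; q1 is not accepting → rejected
"110": q0 → q0 → q0 → q1; q1 is not accepting → rejected
"0111": q0 → q1 → q0 → q0 → q0; q0 is not accepting → rejected
ε: q0; q0 is not accepting → rejected

Final answer: None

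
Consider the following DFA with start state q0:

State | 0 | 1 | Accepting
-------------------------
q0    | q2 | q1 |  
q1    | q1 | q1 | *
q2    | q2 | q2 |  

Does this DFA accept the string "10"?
Start in q0.
Read '1': q0 → q1
Read '0': q1 → q1
Final state q1 is accepting, so the string is accepted.

Final answer: Yes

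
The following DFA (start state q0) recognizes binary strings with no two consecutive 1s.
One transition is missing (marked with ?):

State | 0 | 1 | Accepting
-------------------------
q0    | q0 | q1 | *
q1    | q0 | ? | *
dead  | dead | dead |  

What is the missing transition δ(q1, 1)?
dead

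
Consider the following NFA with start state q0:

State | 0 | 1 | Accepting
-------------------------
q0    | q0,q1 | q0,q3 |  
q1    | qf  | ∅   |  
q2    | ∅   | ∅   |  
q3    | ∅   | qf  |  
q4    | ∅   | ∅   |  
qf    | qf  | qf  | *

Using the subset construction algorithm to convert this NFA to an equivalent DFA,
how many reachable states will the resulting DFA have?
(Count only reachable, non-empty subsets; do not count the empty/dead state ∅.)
Start subset: {q0}
{q0}: on 0 → {q0, q1}, on 1 → {q0, q3}
{q0, q1}: on 0 → {q0, q1, qf}, on 1 → {q0, q3}
{q0, q3}: on 0 → {q0, q1}, on 1 → {q0, q3, qf}
{q0, q1, qf}: on 0 → {q0, q1, qf}, on 1 → {q0, q3, qf}
{q0, q3, qf}: on 0 → {q0, q1, qf}, on 1 → {q0, q3, qf}
Reachable non-empty subsets: {q0}, {q0, q1}, {q0, q3}, {q0, q1, qf}, {q0, q3, qf} — 5 in total.

Final answer: 5 states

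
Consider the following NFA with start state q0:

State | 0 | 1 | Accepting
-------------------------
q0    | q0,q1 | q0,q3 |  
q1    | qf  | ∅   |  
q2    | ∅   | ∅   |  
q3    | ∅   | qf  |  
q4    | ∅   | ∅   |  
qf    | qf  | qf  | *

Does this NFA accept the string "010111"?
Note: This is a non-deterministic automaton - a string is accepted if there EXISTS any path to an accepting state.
Track the set of states the NFA could be in: start {q0}
Read '0': {q0} → {q0, q1}
Read '1': {q0, q1} → {q0, q3}
Read '0': {q0, q3} → {q0, q1}
Read '1': {q0, q1} → {q0, q3}
Read '1': {q0, q3} → {q0, q3, qf}
Read '1': {q0, q3, qf} → {q0, q3, qf}
Final set {q0, q3, qf} contains accepting state(s) {qf} → accepted.

Final answer: Yes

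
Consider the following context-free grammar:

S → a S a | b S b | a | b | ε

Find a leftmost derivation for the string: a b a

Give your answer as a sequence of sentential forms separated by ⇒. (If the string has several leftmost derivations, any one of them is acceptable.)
Start with S.
Step 1: the leftmost non-terminal is S; apply S → a S a:  a S a
Step 2: the leftmost non-terminal is S; apply S → b:  a b a

Final answer: S ⇒ a S a ⇒ a b a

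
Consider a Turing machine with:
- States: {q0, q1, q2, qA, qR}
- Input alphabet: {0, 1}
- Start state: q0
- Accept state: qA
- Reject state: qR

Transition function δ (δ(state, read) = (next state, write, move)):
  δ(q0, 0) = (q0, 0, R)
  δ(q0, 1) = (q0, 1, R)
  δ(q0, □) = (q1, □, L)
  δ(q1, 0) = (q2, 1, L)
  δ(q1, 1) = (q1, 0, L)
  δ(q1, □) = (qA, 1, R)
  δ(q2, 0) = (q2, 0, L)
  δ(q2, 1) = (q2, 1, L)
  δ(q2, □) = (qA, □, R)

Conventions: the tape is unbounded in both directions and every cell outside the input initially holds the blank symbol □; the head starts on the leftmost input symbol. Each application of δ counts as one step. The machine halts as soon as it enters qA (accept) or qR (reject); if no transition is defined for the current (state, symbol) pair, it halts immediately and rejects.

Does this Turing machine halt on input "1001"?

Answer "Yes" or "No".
Step 0: [q0]1001 (head at position 0)
Step 1: δ(q0, 1) = (q0, 1, R)  ⊢  1[q0]001 (head at position 1)
Step 2: δ(q0, 0) = (q0, 0, R)  ⊢  10[q0]01 (head at position 2)
Step 3: δ(q0, 0) = (q0, 0, R)  ⊢  100[q0]1 (head at position 3)
Step 4: δ(q0, 1) = (q0, 1, R)  ⊢  1001[q0]□ (head at position 4)
Step 5: δ(q0, □) = (q1, □, L)  ⊢  100[q1]1□ (head at position 3)
Step 6: δ(q1, 1) = (q1, 0, L)  ⊢  10[q1]00□ (head at position 2)
Step 7: δ(q1, 0) = (q2, 1, L)  ⊢  1[q2]010□ (head at position 1)
Step 8: δ(q2, 0) = (q2, 0, L)  ⊢  [q2]1010□ (head at position 0)
Step 9: δ(q2, 1) = (q2, 1, L)  ⊢  [q2]□1010□ (head at position -1)
Step 10: δ(q2, □) = (qA, □, R)  ⊢  □[qA]1010□ (head at position 0)
The machine is in qA, so it halts and accepts.
It halts after 10 steps.

Final answer: Yes - halts after 10 steps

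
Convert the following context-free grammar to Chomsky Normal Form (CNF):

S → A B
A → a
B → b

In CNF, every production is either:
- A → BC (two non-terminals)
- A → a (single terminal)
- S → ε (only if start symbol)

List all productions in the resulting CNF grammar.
The grammar has no ε-productions or unit productions to eliminate.
S → A B is already in CNF (two non-terminals) – keep it.
A → a is already in CNF (single terminal) – keep it.
B → b is already in CNF (single terminal) – keep it.
Resulting CNF grammar (3 productions): A → a; B → b; S → A B

Final answer: A → a; B → b; S → A B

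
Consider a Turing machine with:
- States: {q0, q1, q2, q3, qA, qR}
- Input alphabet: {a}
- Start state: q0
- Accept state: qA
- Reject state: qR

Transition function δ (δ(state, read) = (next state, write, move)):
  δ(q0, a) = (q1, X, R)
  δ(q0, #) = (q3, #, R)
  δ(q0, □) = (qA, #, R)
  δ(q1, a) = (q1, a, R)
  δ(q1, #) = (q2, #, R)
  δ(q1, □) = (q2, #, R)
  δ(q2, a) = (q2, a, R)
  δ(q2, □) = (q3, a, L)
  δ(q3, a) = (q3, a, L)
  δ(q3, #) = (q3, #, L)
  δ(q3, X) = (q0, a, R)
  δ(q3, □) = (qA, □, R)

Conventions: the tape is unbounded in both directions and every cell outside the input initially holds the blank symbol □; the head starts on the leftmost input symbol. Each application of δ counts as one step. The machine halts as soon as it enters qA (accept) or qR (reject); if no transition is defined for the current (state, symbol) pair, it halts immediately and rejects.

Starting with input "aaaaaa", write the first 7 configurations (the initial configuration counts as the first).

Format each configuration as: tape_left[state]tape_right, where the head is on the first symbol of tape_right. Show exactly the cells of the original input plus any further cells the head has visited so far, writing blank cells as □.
Step 0: [q0]aaaaaa (head at position 0)
Step 1: δ(q0, a) = (q1, X, R)  ⊢  X[q1]aaaaa (head at position 1)
Step 2: δ(q1, a) = (q1, a, R)  ⊢  Xa[q1]aaaa (head at position 2)
Step 3: δ(q1, a) = (q1, a, R)  ⊢  Xaa[q1]aaa (head at position 3)
Step 4: δ(q1, a) = (q1, a, R)  ⊢  Xaaa[q1]aa (head at position 4)
Step 5: δ(q1, a) = (q1, a, R)  ⊢  Xaaaa[q1]a (head at position 5)
Step 6: δ(q1, a) = (q1, a, R)  ⊢  Xaaaaa[q1]□ (head at position 6)

Final answer: [q0]aaaaaa ⊢ X[q1]aaaaa ⊢ Xa[q1]aaaa ⊢ Xaa[q1]aaa ⊢ Xaaa[q1]aa ⊢ Xaaaa[q1]a ⊢ Xaaaaa[q1]□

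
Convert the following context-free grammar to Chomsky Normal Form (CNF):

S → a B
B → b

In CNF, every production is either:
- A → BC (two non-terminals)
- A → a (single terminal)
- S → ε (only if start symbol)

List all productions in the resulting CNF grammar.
The grammar has no ε-productions or unit productions to eliminate.
S → a B has terminal a in a right-hand side of length ≥ 2: introduce T_a → a and use T_a in place of a.
B → b is already in CNF (single terminal) – keep it.
S → a B becomes S → T_a B.
Resulting CNF grammar (3 productions): T_a → a; B → b; S → T_a B

Final answer: T_a → a; B → b; S → T_a B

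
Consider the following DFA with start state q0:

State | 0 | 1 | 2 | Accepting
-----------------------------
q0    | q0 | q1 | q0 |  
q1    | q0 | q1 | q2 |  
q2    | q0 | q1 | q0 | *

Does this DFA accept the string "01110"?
Start in q0.
Read '0': q0 → q0
Read '1': q0 → q1
Read '1': q1 → q1
Read '1': q1 → q1
Read '0': q1 → q0
Final state q0 is not accepting, so the string is rejected.

Final answer: No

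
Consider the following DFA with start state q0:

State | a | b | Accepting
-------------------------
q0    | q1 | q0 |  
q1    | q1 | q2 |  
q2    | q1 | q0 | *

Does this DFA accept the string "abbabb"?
Start in q0.
Read 'a': q0 → q1
Read 'b': q1 → q2
Read 'b': q2 → q0
Read 'a': q0 → q1
Read 'b': q1 → q2
Read 'b': q2 → q0
Final state q0 is not accepting, so the string is rejected.

Final answer: No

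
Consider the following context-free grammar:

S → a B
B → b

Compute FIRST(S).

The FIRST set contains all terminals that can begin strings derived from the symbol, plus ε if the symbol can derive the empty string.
S has the single production S → a B, whose right-hand side begins with the terminal a. So FIRST(S) = {a}.

Final answer: {a}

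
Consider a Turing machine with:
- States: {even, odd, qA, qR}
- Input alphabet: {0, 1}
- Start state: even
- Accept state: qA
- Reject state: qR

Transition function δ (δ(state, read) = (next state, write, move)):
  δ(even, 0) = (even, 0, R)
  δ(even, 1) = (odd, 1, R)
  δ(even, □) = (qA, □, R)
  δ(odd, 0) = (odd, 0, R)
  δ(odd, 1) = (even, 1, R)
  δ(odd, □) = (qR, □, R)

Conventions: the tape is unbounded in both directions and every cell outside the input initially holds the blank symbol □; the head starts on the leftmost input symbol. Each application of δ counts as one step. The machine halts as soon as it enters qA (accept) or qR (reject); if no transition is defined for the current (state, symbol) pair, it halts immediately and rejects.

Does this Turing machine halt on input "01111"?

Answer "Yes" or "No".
Step 0: [even]01111 (head at position 0)
Step 1: δ(even, 0) = (even, 0, R)  ⊢  0[even]1111 (head at position 1)
Step 2: δ(even, 1) = (odd, 1, R)  ⊢  01[odd]111 (head at position 2)
Step 3: δ(odd, 1) = (even, 1, R)  ⊢  011[even]11 (head at position 3)
Step 4: δ(even, 1) = (odd, 1, R)  ⊢  0111[odd]1 (head at position 4)
Step 5: δ(odd, 1) = (even, 1, R)  ⊢  01111[even]□ (head at position 5)
Step 6: δ(even, □) = (qA, □, R)  ⊢  01111□[qA]□ (head at position 6)
The machine is in qA, so it halts and accepts.
It halts after 6 steps.

Final answer: Yes - halts after 6 steps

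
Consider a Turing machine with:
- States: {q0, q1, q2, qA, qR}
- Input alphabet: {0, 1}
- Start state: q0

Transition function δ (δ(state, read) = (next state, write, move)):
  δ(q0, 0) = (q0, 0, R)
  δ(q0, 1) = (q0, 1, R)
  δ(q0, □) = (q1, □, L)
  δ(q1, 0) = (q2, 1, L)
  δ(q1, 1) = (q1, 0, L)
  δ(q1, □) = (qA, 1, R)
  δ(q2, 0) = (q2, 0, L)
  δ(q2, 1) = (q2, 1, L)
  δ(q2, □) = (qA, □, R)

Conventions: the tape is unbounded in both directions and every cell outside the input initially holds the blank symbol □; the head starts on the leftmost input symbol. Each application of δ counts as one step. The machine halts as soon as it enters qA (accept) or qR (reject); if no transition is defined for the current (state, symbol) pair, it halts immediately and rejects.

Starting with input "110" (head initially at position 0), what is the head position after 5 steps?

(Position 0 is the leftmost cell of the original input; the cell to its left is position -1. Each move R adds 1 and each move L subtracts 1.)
Step 0: [q0]110 (head at position 0)
Step 1: δ(q0, 1) = (q0, 1, R)  ⊢  1[q0]10 (head at position 1)
Step 2: δ(q0, 1) = (q0, 1, R)  ⊢  11[q0]0 (head at position 2)
Step 3: δ(q0, 0) = (q0, 0, R)  ⊢  110[q0]□ (head at position 3)
Step 4: δ(q0, □) = (q1, □, L)  ⊢  11[q1]0□ (head at position 2)
Step 5: δ(q1, 0) = (q2, 1, L)  ⊢  1[q2]11□ (head at position 1)
Head position after 5 steps: 1

Final answer: Position 1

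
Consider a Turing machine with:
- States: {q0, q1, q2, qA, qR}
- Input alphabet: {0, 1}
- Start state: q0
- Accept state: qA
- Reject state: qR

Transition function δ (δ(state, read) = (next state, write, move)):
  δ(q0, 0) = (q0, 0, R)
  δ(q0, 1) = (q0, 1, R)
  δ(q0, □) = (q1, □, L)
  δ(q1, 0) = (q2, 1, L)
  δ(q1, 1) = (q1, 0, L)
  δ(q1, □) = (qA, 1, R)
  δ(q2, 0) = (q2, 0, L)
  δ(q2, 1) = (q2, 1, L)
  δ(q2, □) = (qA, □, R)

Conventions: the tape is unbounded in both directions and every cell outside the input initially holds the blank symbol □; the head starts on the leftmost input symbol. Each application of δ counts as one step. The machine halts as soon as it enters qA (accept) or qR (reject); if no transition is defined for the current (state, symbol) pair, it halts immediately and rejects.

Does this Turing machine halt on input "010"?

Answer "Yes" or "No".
Step 0: [q0]010 (head at position 0)
Step 1: δ(q0, 0) = (q0, 0, R)  ⊢  0[q0]10 (head at position 1)
Step 2: δ(q0, 1) = (q0, 1, R)  ⊢  01[q0]0 (head at position 2)
Step 3: δ(q0, 0) = (q0, 0, R)  ⊢  010[q0]□ (head at position 3)
Step 4: δ(q0, □) = (q1, □, L)  ⊢  01[q1]0□ (head at position 2)
Step 5: δ(q1, 0) = (q2, 1, L)  ⊢  0[q2]11□ (head at position 1)
Step 6: δ(q2, 1) = (q2, 1, L)  ⊢  [q2]011□ (head at position 0)
Step 7: δ(q2, 0) = (q2, 0, L)  ⊢  [q2]□011□ (head at position -1)
Step 8: δ(q2, □) = (qA, □, R)  ⊢  □[qA]011□ (head at position 0)
The machine is in qA, so it halts and accepts.
It halts after 8 steps.

Final answer: Yes - halts after 8 steps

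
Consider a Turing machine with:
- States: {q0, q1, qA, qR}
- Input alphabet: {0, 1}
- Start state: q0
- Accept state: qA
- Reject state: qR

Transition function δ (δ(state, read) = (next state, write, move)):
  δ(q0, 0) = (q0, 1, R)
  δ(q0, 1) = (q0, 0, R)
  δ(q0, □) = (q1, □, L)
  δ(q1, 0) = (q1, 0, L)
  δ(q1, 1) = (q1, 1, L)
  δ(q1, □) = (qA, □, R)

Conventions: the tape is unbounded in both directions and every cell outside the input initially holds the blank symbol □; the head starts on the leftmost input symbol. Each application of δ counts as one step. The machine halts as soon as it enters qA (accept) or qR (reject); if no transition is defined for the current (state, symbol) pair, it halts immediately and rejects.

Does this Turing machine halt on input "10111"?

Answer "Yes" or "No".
Step 0: [q0]10111 (head at position 0)
Step 1: δ(q0, 1) = (q0, 0, R)  ⊢  0[q0]0111 (head at position 1)
Step 2: δ(q0, 0) = (q0, 1, R)  ⊢  01[q0]111 (head at position 2)
Step 3: δ(q0, 1) = (q0, 0, R)  ⊢  010[q0]11 (head at position 3)
Step 4: δ(q0, 1) = (q0, 0, R)  ⊢  0100[q0]1 (head at position 4)
Step 5: δ(q0, 1) = (q0, 0, R)  ⊢  01000[q0]□ (head at position 5)
Step 6: δ(q0, □) = (q1, □, L)  ⊢  0100[q1]0□ (head at position 4)
Step 7: δ(q1, 0) = (q1, 0, L)  ⊢  010[q1]00□ (head at position 3)
Step 8: δ(q1, 0) = (q1, 0, L)  ⊢  01[q1]000□ (head at position 2)
Step 9: δ(q1, 0) = (q1, 0, L)  ⊢  0[q1]1000□ (head at position 1)
Step 10: δ(q1, 1) = (q1, 1, L)  ⊢  [q1]01000□ (head at position 0)
Step 11: δ(q1, 0) = (q1, 0, L)  ⊢  [q1]□01000□ (head at position -1)
Step 12: δ(q1, □) = (qA, □, R)  ⊢  □[qA]01000□ (head at position 0)
The machine is in qA, so it halts and accepts.
It halts after 12 steps.

Final answer: Yes - halts after 12 steps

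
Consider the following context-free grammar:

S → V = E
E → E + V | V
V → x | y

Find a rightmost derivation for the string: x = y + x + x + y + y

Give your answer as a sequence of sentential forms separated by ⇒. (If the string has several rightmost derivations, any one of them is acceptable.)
Start with S.
Step 1: the rightmost non-terminal is S; apply S → V = E:  V = E
Step 2: the rightmost non-terminal is E; apply E → E + V:  V = E + V
Step 3: the rightmost non-terminal is V; apply V → y:  V = E + y
Step 4: the rightmost non-terminal is E; apply E → E + V:  V = E + V + y
Step 5: the rightmost non-terminal is V; apply V → y:  V = E + y + y
Step 6: the rightmost non-terminal is E; apply E → E + V:  V = E + V + y + y
Step 7: the rightmost non-terminal is V; apply V → x:  V = E + x + y + y
Step 8: the rightmost non-terminal is E; apply E → E + V:  V = E + V + x + y + y
Step 9: the rightmost non-terminal is V; apply V → x:  V = E + x + x + y + y
Step 10: the rightmost non-terminal is E; apply E → V:  V = V + x + x + y + y
Step 11: the rightmost non-terminal is V; apply V → y:  V = y + x + x + y + y
Step 12: the rightmost non-terminal is V; apply V → x:  x = y + x + x + y + y

Final answer: S ⇒ V = E ⇒ V = E + V ⇒ V = E + y ⇒ V = E + V + y ⇒ V = E + y + y ⇒ V = E + V + y + y ⇒ V = E + x + y + y ⇒ V = E + V + x + y + y ⇒ V = E + x + x + y + y ⇒ V = V + x + x + y + y ⇒ V = y + x + x + y + y ⇒ x = y + x + x + y + y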